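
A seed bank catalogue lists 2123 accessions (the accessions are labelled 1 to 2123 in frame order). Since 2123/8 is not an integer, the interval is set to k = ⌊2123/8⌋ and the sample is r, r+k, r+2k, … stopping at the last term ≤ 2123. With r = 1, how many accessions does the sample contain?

k = ⌊2123/8⌋ = 265
Achieved size = ⌊(2123 − 1)/265⌋ + 1 = ⌊2122/265⌋ + 1 = 8 + 1 = 9
(last selection: 1 + 8×265 = 2121 ≤ 2123; next would be 2386 > 2123)

9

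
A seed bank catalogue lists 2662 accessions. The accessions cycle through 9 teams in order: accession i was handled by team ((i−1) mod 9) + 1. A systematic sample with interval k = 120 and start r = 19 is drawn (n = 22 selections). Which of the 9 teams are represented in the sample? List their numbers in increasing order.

1, 4, 7

Consecutive selections differ by k = 120, so their team numbers differ by 120 mod 9 = 3.
gcd(120, 9) = 3, so the sample visits 9/3 = 3 distinct residues mod 9.
Start 19 is team 1; the teams hit are 1, 4, 7.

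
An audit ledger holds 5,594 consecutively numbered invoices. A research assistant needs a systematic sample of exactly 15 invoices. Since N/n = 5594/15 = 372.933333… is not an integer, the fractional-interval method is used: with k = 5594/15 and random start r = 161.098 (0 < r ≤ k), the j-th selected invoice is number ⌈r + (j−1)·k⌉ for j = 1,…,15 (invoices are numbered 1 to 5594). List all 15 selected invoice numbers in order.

j=1: r + 0k = 161.098 → ⌈·⌉ = 162
j=2: r + 1k = 534.031333… → ⌈·⌉ = 535
j=3: r + 2k = 906.964666… → ⌈·⌉ = 907
j=4: r + 3k = 1279.898 → ⌈·⌉ = 1280
j=5: r + 4k = 1652.831333… → ⌈·⌉ = 1653
j=6: r + 5k = 2025.764666… → ⌈·⌉ = 2026
j=7: r + 6k = 2398.698 → ⌈·⌉ = 2399
j=8: r + 7k = 2771.631333… → ⌈·⌉ = 2772
j=9: r + 8k = 3144.564666… → ⌈·⌉ = 3145
j=10: r + 9k = 3517.498 → ⌈·⌉ = 3518
j=11: r + 10k = 3890.431333… → ⌈·⌉ = 3891
j=12: r + 11k = 4263.364666… → ⌈·⌉ = 4264
j=13: r + 12k = 4636.298 → ⌈·⌉ = 4637
j=14: r + 13k = 5009.231333… → ⌈·⌉ = 5010
j=15: r + 14k = 5382.164666… → ⌈·⌉ = 5383

162, 535, 907, 1280, 1653, 2026, 2399, 2772, 3145, 3518, 3891, 4264, 4637, 5010, 5383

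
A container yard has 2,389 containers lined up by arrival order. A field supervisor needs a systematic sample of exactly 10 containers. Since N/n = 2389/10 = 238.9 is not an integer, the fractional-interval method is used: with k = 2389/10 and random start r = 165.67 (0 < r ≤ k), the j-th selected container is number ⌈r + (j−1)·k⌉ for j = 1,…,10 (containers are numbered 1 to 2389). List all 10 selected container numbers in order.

166, 405, 644, 883, 1122, 1361, 1600, 1838, 2077, 2316

j=1: r + 0k = 165.67 → ⌈·⌉ = 166
j=2: r + 1k = 404.57 → ⌈·⌉ = 405
j=3: r + 2k = 643.47 → ⌈·⌉ = 644
j=4: r + 3k = 882.37 → ⌈·⌉ = 883
j=5: r + 4k = 1121.27 → ⌈·⌉ = 1122
j=6: r + 5k = 1360.17 → ⌈·⌉ = 1361
j=7: r + 6k = 1599.07 → ⌈·⌉ = 1600
j=8: r + 7k = 1837.97 → ⌈·⌉ = 1838
j=9: r + 8k = 2076.87 → ⌈·⌉ = 2077
j=10: r + 9k = 2315.77 → ⌈·⌉ = 2316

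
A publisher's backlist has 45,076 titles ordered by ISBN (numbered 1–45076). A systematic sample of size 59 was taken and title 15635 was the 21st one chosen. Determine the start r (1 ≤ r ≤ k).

355

k = 45076/59 = 764
r = 15635 − (21−1)×764 = 15635 − 15280 = 355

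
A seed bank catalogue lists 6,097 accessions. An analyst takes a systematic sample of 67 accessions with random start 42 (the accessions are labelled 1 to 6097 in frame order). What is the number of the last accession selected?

k = 6097/67 = 91
67th selection = r + (67−1)·k = 42 + 66×91 = 42 + 6006 = 6048

6048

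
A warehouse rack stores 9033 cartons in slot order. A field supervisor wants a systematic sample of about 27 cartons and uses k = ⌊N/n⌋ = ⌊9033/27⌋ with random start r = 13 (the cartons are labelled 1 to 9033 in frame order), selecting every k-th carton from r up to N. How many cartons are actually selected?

k = ⌊9033/27⌋ = 334
Achieved size = ⌊(9033 − 13)/334⌋ + 1 = ⌊9020/334⌋ + 1 = 27 + 1 = 28
(last selection: 13 + 27×334 = 9031 ≤ 9033; next would be 9365 > 9033)

28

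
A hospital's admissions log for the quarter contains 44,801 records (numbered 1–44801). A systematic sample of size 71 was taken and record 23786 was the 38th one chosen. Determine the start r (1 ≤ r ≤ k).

439

k = 44801/71 = 631
r = 23786 − (38−1)×631 = 23786 − 23347 = 439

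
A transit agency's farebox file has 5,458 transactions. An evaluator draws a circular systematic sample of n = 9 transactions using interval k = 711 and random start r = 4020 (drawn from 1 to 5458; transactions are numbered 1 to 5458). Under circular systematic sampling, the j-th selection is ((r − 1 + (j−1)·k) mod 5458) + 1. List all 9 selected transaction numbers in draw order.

Selection 1: 4020
Selection 2: 4020 + 711 = 4731
Selection 3: 4731 + 711 = 5442
Selection 4: 5442 + 711 = 6153 → 6153 − 5458 = 695
Selection 5: 695 + 711 = 1406
Selection 6: 1406 + 711 = 2117
Selection 7: 2117 + 711 = 2828
Selection 8: 2828 + 711 = 3539
Selection 9: 3539 + 711 = 4250

4020, 4731, 5442, 695, 1406, 2117, 2828, 3539, 4250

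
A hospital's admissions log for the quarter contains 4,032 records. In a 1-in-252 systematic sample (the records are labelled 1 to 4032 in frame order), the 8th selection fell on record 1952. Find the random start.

188

k = 252
r = 1952 − (8−1)×252 = 1952 − 1764 = 188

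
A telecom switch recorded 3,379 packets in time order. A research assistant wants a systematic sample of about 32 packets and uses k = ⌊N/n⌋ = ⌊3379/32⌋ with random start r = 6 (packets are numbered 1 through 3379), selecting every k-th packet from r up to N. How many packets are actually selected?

33

k = ⌊3379/32⌋ = 105
Achieved size = ⌊(3379 − 6)/105⌋ + 1 = ⌊3373/105⌋ + 1 = 32 + 1 = 33
(last selection: 6 + 32×105 = 3366 ≤ 3379; next would be 3471 > 3379)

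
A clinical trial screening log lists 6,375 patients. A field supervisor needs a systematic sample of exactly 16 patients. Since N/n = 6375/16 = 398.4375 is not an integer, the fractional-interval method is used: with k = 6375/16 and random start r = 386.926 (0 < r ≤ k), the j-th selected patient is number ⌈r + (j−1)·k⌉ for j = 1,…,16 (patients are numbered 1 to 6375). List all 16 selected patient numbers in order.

j=1: r + 0k = 386.926 → ⌈·⌉ = 387
j=2: r + 1k = 785.3635 → ⌈·⌉ = 786
j=3: r + 2k = 1183.801 → ⌈·⌉ = 1184
j=4: r + 3k = 1582.2385 → ⌈·⌉ = 1583
j=5: r + 4k = 1980.676 → ⌈·⌉ = 1981
j=6: r + 5k = 2379.1135 → ⌈·⌉ = 2380
j=7: r + 6k = 2777.551 → ⌈·⌉ = 2778
j=8: r + 7k = 3175.9885 → ⌈·⌉ = 3176
j=9: r + 8k = 3574.426 → ⌈·⌉ = 3575
j=10: r + 9k = 3972.8635 → ⌈·⌉ = 3973
j=11: r + 10k = 4371.301 → ⌈·⌉ = 4372
j=12: r + 11k = 4769.7385 → ⌈·⌉ = 4770
j=13: r + 12k = 5168.176 → ⌈·⌉ = 5169
j=14: r + 13k = 5566.6135 → ⌈·⌉ = 5567
j=15: r + 14k = 5965.051 → ⌈·⌉ = 5966
j=16: r + 15k = 6363.4885 → ⌈·⌉ = 6364

387, 786, 1184, 1583, 1981, 2380, 2778, 3176, 3575, 3973, 4372, 4770, 5169, 5567, 5966, 6364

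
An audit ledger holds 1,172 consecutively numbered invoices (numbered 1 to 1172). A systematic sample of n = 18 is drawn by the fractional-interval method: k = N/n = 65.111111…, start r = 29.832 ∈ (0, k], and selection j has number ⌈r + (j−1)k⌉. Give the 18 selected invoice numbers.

30, 95, 161, 226, 291, 356, 421, 486, 551, 616, 681, 747, 812, 877, 942, 1007, 1072, 1137

j=1: r + 0k = 29.832 → ⌈·⌉ = 30
j=2: r + 1k = 94.943111… → ⌈·⌉ = 95
j=3: r + 2k = 160.054222… → ⌈·⌉ = 161
j=4: r + 3k = 225.165333… → ⌈·⌉ = 226
j=5: r + 4k = 290.276444… → ⌈·⌉ = 291
j=6: r + 5k = 355.387555… → ⌈·⌉ = 356
j=7: r + 6k = 420.498666… → ⌈·⌉ = 421
j=8: r + 7k = 485.609777… → ⌈·⌉ = 486
j=9: r + 8k = 550.720888… → ⌈·⌉ = 551
j=10: r + 9k = 615.832 → ⌈·⌉ = 616
j=11: r + 10k = 680.943111… → ⌈·⌉ = 681
j=12: r + 11k = 746.054222… → ⌈·⌉ = 747
j=13: r + 12k = 811.165333… → ⌈·⌉ = 812
j=14: r + 13k = 876.276444… → ⌈·⌉ = 877
j=15: r + 14k = 941.387555… → ⌈·⌉ = 942
j=16: r + 15k = 1006.498666… → ⌈·⌉ = 1007
j=17: r + 16k = 1071.609777… → ⌈·⌉ = 1072
j=18: r + 17k = 1136.720888… → ⌈·⌉ = 1137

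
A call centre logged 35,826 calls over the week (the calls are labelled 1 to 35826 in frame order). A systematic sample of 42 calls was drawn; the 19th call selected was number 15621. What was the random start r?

267

k = 35826/42 = 853
r = 15621 − (19−1)×853 = 15621 − 15354 = 267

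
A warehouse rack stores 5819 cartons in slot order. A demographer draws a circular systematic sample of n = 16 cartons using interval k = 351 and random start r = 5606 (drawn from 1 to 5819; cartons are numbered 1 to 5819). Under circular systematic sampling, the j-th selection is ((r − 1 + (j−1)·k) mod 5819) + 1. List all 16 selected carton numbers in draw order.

Selection 1: 5606
Selection 2: 5606 + 351 = 5957 → 5957 − 5819 = 138
Selection 3: 138 + 351 = 489
Selection 4: 489 + 351 = 840
Selection 5: 840 + 351 = 1191
Selection 6: 1191 + 351 = 1542
Selection 7: 1542 + 351 = 1893
Selection 8: 1893 + 351 = 2244
Selection 9: 2244 + 351 = 2595
Selection 10: 2595 + 351 = 2946
Selection 11: 2946 + 351 = 3297
Selection 12: 3297 + 351 = 3648
Selection 13: 3648 + 351 = 3999
Selection 14: 3999 + 351 = 4350
Selection 15: 4350 + 351 = 4701
Selection 16: 4701 + 351 = 5052

5606, 138, 489, 840, 1191, 1542, 1893, 2244, 2595, 2946, 3297, 3648, 3999, 4350, 4701, 5052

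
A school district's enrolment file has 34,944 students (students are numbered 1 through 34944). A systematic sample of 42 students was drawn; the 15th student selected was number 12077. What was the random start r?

k = 34944/42 = 832
r = 12077 − (15−1)×832 = 12077 − 11648 = 429

429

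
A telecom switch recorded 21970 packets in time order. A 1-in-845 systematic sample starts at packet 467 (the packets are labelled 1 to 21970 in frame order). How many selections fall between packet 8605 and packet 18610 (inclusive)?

12

k = 845
First selection ≥ 8605: 467 + ⌈(8605−467)/845⌉·845 = 467 + 10×845 = 8917
Last selection ≤ 18610: 467 + ⌊(18610−467)/845⌋·845 = 467 + 21×845 = 18212
Count = 21 − 10 + 1 = 12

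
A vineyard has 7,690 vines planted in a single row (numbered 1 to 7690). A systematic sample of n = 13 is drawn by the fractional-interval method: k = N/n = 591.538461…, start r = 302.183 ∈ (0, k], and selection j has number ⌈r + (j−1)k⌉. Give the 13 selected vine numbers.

j=1: r + 0k = 302.183 → ⌈·⌉ = 303
j=2: r + 1k = 893.721461… → ⌈·⌉ = 894
j=3: r + 2k = 1485.259923… → ⌈·⌉ = 1486
j=4: r + 3k = 2076.798384… → ⌈·⌉ = 2077
j=5: r + 4k = 2668.336846… → ⌈·⌉ = 2669
j=6: r + 5k = 3259.875307… → ⌈·⌉ = 3260
j=7: r + 6k = 3851.413769… → ⌈·⌉ = 3852
j=8: r + 7k = 4442.952230… → ⌈·⌉ = 4443
j=9: r + 8k = 5034.490692… → ⌈·⌉ = 5035
j=10: r + 9k = 5626.029153… → ⌈·⌉ = 5627
j=11: r + 10k = 6217.567615… → ⌈·⌉ = 6218
j=12: r + 11k = 6809.106076… → ⌈·⌉ = 6810
j=13: r + 12k = 7400.644538… → ⌈·⌉ = 7401

303, 894, 1486, 2077, 2669, 3260, 3852, 4443, 5035, 5627, 6218, 6810, 7401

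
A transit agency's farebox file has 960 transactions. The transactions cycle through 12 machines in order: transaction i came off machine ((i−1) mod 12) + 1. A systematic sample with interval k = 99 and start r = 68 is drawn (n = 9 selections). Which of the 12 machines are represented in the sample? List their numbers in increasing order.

Consecutive selections differ by k = 99, so their machine numbers differ by 99 mod 12 = 3.
gcd(99, 12) = 3, so the sample visits 12/3 = 4 distinct residues mod 12.
Start 68 is machine 8; the machines hit are 2, 5, 8, 11.

2, 5, 8, 11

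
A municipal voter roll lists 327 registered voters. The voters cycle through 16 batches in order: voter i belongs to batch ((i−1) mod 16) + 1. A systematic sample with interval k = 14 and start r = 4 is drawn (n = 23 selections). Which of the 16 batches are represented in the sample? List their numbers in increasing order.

2, 4, 6, 8, 10, 12, 14, 16

Consecutive selections differ by k = 14, so their batch numbers differ by 14 mod 16 = 14.
gcd(14, 16) = 2, so the sample visits 16/2 = 8 distinct residues mod 16.
Start 4 is batch 4; the batches hit are 2, 4, 6, 8, 10, 12, 14, 16.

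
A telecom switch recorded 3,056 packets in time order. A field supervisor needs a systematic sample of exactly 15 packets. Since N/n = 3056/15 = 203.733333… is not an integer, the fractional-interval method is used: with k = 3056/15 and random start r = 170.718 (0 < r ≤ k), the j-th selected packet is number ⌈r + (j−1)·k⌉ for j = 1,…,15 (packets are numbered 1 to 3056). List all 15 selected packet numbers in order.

j=1: r + 0k = 170.718 → ⌈·⌉ = 171
j=2: r + 1k = 374.451333… → ⌈·⌉ = 375
j=3: r + 2k = 578.184666… → ⌈·⌉ = 579
j=4: r + 3k = 781.918 → ⌈·⌉ = 782
j=5: r + 4k = 985.651333… → ⌈·⌉ = 986
j=6: r + 5k = 1189.384666… → ⌈·⌉ = 1190
j=7: r + 6k = 1393.118 → ⌈·⌉ = 1394
j=8: r + 7k = 1596.851333… → ⌈·⌉ = 1597
j=9: r + 8k = 1800.584666… → ⌈·⌉ = 1801
j=10: r + 9k = 2004.318 → ⌈·⌉ = 2005
j=11: r + 10k = 2208.051333… → ⌈·⌉ = 2209
j=12: r + 11k = 2411.784666… → ⌈·⌉ = 2412
j=13: r + 12k = 2615.518 → ⌈·⌉ = 2616
j=14: r + 13k = 2819.251333… → ⌈·⌉ = 2820
j=15: r + 14k = 3022.984666… → ⌈·⌉ = 3023

171, 375, 579, 782, 986, 1190, 1394, 1597, 1801, 2005, 2209, 2412, 2616, 2820, 3023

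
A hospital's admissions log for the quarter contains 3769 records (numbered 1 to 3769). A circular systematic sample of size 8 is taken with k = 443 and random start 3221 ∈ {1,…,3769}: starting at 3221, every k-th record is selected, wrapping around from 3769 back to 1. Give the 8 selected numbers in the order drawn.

3221, 3664, 338, 781, 1224, 1667, 2110, 2553

Selection 1: 3221
Selection 2: 3221 + 443 = 3664
Selection 3: 3664 + 443 = 4107 → 4107 − 3769 = 338
Selection 4: 338 + 443 = 781
Selection 5: 781 + 443 = 1224
Selection 6: 1224 + 443 = 1667
Selection 7: 1667 + 443 = 2110
Selection 8: 2110 + 443 = 2553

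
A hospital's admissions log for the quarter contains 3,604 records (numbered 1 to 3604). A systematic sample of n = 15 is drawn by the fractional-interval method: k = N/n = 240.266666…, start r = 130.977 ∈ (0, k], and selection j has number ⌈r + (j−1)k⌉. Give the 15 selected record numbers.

131, 372, 612, 852, 1093, 1333, 1573, 1813, 2054, 2294, 2534, 2774, 3015, 3255, 3495

j=1: r + 0k = 130.977 → ⌈·⌉ = 131
j=2: r + 1k = 371.243666… → ⌈·⌉ = 372
j=3: r + 2k = 611.510333… → ⌈·⌉ = 612
j=4: r + 3k = 851.777 → ⌈·⌉ = 852
j=5: r + 4k = 1092.043666… → ⌈·⌉ = 1093
j=6: r + 5k = 1332.310333… → ⌈·⌉ = 1333
j=7: r + 6k = 1572.577 → ⌈·⌉ = 1573
j=8: r + 7k = 1812.843666… → ⌈·⌉ = 1813
j=9: r + 8k = 2053.110333… → ⌈·⌉ = 2054
j=10: r + 9k = 2293.377 → ⌈·⌉ = 2294
j=11: r + 10k = 2533.643666… → ⌈·⌉ = 2534
j=12: r + 11k = 2773.910333… → ⌈·⌉ = 2774
j=13: r + 12k = 3014.177 → ⌈·⌉ = 3015
j=14: r + 13k = 3254.443666… → ⌈·⌉ = 3255
j=15: r + 14k = 3494.710333… → ⌈·⌉ = 3495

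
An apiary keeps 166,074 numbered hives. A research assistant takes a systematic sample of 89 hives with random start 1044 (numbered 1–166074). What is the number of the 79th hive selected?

k = 166074/89 = 1866
79th selection = r + (79−1)·k = 1044 + 78×1866 = 1044 + 145548 = 146592

146592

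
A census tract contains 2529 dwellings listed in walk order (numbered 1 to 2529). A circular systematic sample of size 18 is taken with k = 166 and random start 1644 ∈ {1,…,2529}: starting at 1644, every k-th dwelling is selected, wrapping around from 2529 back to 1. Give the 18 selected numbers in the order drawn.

Selection 1: 1644
Selection 2: 1644 + 166 = 1810
Selection 3: 1810 + 166 = 1976
Selection 4: 1976 + 166 = 2142
Selection 5: 2142 + 166 = 2308
Selection 6: 2308 + 166 = 2474
Selection 7: 2474 + 166 = 2640 → 2640 − 2529 = 111
Selection 8: 111 + 166 = 277
Selection 9: 277 + 166 = 443
Selection 10: 443 + 166 = 609
Selection 11: 609 + 166 = 775
Selection 12: 775 + 166 = 941
Selection 13: 941 + 166 = 1107
Selection 14: 1107 + 166 = 1273
Selection 15: 1273 + 166 = 1439
Selection 16: 1439 + 166 = 1605
Selection 17: 1605 + 166 = 1771
Selection 18: 1771 + 166 = 1937

1644, 1810, 1976, 2142, 2308, 2474, 111, 277, 443, 609, 775, 941, 1107, 1273, 1439, 1605, 1771, 1937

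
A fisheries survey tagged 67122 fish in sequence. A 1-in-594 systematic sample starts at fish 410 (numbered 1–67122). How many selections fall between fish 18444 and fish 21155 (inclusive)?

4

k = 594
First selection ≥ 18444: 410 + ⌈(18444−410)/594⌉·594 = 410 + 31×594 = 18824
Last selection ≤ 21155: 410 + ⌊(21155−410)/594⌋·594 = 410 + 34×594 = 20606
Count = 34 − 31 + 1 = 4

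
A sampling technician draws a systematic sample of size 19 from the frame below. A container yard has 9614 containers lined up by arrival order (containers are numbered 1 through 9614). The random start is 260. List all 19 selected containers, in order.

k = N/n = 9614/19 = 506
container 1: 260
container 2: 260 + 506 = 766
container 3: 766 + 506 = 1272
container 4: 1272 + 506 = 1778
container 5: 1778 + 506 = 2284
container 6: 2284 + 506 = 2790
container 7: 2790 + 506 = 3296
container 8: 3296 + 506 = 3802
container 9: 3802 + 506 = 4308
container 10: 4308 + 506 = 4814
container 11: 4814 + 506 = 5320
container 12: 5320 + 506 = 5826
container 13: 5826 + 506 = 6332
container 14: 6332 + 506 = 6838
container 15: 6838 + 506 = 7344
container 16: 7344 + 506 = 7850
container 17: 7850 + 506 = 8356
container 18: 8356 + 506 = 8862
container 19: 8862 + 506 = 9368

260, 766, 1272, 1778, 2284, 2790, 3296, 3802, 4308, 4814, 5320, 5826, 6332, 6838, 7344, 7850, 8356, 8862, 9368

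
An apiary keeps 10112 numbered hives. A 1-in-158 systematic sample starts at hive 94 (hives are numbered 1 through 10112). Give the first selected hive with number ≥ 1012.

k = 158
Steps past start: ⌈(1012 − 94)/158⌉ = ⌈918/158⌉ = 6
Selected hive: 94 + 6×158 = 1042

1042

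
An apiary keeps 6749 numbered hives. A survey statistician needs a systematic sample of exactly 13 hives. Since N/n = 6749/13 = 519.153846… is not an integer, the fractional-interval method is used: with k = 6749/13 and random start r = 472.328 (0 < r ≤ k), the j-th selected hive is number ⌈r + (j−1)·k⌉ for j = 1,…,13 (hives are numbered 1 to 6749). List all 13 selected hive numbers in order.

473, 992, 1511, 2030, 2549, 3069, 3588, 4107, 4626, 5145, 5664, 6184, 6703

j=1: r + 0k = 472.328 → ⌈·⌉ = 473
j=2: r + 1k = 991.481846… → ⌈·⌉ = 992
j=3: r + 2k = 1510.635692… → ⌈·⌉ = 1511
j=4: r + 3k = 2029.789538… → ⌈·⌉ = 2030
j=5: r + 4k = 2548.943384… → ⌈·⌉ = 2549
j=6: r + 5k = 3068.097230… → ⌈·⌉ = 3069
j=7: r + 6k = 3587.251076… → ⌈·⌉ = 3588
j=8: r + 7k = 4106.404923… → ⌈·⌉ = 4107
j=9: r + 8k = 4625.558769… → ⌈·⌉ = 4626
j=10: r + 9k = 5144.712615… → ⌈·⌉ = 5145
j=11: r + 10k = 5663.866461… → ⌈·⌉ = 5664
j=12: r + 11k = 6183.020307… → ⌈·⌉ = 6184
j=13: r + 12k = 6702.174153… → ⌈·⌉ = 6703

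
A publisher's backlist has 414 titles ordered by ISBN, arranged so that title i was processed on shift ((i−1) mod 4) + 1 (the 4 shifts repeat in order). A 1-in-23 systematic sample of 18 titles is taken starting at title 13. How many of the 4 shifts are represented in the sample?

Consecutive selections differ by k = 23, so their shift numbers differ by 23 mod 4 = 3.
gcd(23, 4) = 1, so the sample visits 4/1 = 4 distinct residues mod 4.
Start 13 is shift 1; the shifts hit are 1, 2, 3, 4.

4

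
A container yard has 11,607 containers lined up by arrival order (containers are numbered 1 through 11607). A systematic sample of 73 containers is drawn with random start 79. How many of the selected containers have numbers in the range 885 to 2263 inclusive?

k = 11607/73 = 159
First selection ≥ 885: 79 + ⌈(885−79)/159⌉·159 = 79 + 6×159 = 1033
Last selection ≤ 2263: 79 + ⌊(2263−79)/159⌋·159 = 79 + 13×159 = 2146
Count = 13 − 6 + 1 = 8

8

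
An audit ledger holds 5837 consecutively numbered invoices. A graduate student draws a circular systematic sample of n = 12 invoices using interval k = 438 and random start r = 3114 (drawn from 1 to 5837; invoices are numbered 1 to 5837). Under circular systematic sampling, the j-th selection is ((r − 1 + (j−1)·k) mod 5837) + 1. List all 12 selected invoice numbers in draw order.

3114, 3552, 3990, 4428, 4866, 5304, 5742, 343, 781, 1219, 1657, 2095

Selection 1: 3114
Selection 2: 3114 + 438 = 3552
Selection 3: 3552 + 438 = 3990
Selection 4: 3990 + 438 = 4428
Selection 5: 4428 + 438 = 4866
Selection 6: 4866 + 438 = 5304
Selection 7: 5304 + 438 = 5742
Selection 8: 5742 + 438 = 6180 → 6180 − 5837 = 343
Selection 9: 343 + 438 = 781
Selection 10: 781 + 438 = 1219
Selection 11: 1219 + 438 = 1657
Selection 12: 1657 + 438 = 2095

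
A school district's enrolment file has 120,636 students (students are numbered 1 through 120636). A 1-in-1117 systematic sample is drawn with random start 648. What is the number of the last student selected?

120167

k = 1117
108th selection = r + (108−1)·k = 648 + 107×1117 = 648 + 119519 = 120167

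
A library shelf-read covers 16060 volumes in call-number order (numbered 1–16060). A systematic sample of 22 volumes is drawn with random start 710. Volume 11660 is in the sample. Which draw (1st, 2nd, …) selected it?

16

k = 16060/22 = 730
position = (11660 − 710)/730 + 1 = 10950/730 + 1 = 15 + 1 = 16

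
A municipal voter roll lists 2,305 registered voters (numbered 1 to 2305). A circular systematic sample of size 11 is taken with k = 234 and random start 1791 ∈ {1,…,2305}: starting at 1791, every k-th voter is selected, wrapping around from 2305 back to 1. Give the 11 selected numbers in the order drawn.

1791, 2025, 2259, 188, 422, 656, 890, 1124, 1358, 1592, 1826

Selection 1: 1791
Selection 2: 1791 + 234 = 2025
Selection 3: 2025 + 234 = 2259
Selection 4: 2259 + 234 = 2493 → 2493 − 2305 = 188
Selection 5: 188 + 234 = 422
Selection 6: 422 + 234 = 656
Selection 7: 656 + 234 = 890
Selection 8: 890 + 234 = 1124
Selection 9: 1124 + 234 = 1358
Selection 10: 1358 + 234 = 1592
Selection 11: 1592 + 234 = 1826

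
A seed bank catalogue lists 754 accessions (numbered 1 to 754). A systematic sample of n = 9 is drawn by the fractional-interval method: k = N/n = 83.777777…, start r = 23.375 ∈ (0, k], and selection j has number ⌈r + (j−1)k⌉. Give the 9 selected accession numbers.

j=1: r + 0k = 23.375 → ⌈·⌉ = 24
j=2: r + 1k = 107.152777… → ⌈·⌉ = 108
j=3: r + 2k = 190.930555… → ⌈·⌉ = 191
j=4: r + 3k = 274.708333… → ⌈·⌉ = 275
j=5: r + 4k = 358.486111… → ⌈·⌉ = 359
j=6: r + 5k = 442.263888… → ⌈·⌉ = 443
j=7: r + 6k = 526.041666… → ⌈·⌉ = 527
j=8: r + 7k = 609.819444… → ⌈·⌉ = 610
j=9: r + 8k = 693.597222… → ⌈·⌉ = 694

24, 108, 191, 275, 359, 443, 527, 610, 694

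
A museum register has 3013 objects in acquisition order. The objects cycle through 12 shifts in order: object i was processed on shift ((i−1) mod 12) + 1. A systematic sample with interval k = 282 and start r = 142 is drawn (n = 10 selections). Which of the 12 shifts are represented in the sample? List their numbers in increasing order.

4, 10

Consecutive selections differ by k = 282, so their shift numbers differ by 282 mod 12 = 6.
gcd(282, 12) = 6, so the sample visits 12/6 = 2 distinct residues mod 12.
Start 142 is shift 10; the shifts hit are 4, 10.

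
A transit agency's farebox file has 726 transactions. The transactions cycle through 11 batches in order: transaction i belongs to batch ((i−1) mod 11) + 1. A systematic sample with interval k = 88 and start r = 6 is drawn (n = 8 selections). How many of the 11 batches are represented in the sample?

Consecutive selections differ by k = 88, so their batch numbers differ by 88 mod 11 = 0.
gcd(88, 11) = 11, so the sample visits 11/11 = 1 distinct residues mod 11.
Start 6 is batch 6; the batches hit are 6.

1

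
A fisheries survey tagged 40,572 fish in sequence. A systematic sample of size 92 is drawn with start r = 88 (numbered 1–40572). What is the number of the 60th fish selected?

26107

k = 40572/92 = 441
60th selection = r + (60−1)·k = 88 + 59×441 = 88 + 26019 = 26107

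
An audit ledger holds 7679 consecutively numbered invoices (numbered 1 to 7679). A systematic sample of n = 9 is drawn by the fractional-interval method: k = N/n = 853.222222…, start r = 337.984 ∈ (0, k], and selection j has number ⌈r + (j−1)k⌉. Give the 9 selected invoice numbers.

j=1: r + 0k = 337.984 → ⌈·⌉ = 338
j=2: r + 1k = 1191.206222… → ⌈·⌉ = 1192
j=3: r + 2k = 2044.428444… → ⌈·⌉ = 2045
j=4: r + 3k = 2897.650666… → ⌈·⌉ = 2898
j=5: r + 4k = 3750.872888… → ⌈·⌉ = 3751
j=6: r + 5k = 4604.095111… → ⌈·⌉ = 4605
j=7: r + 6k = 5457.317333… → ⌈·⌉ = 5458
j=8: r + 7k = 6310.539555… → ⌈·⌉ = 6311
j=9: r + 8k = 7163.761777… → ⌈·⌉ = 7164

338, 1192, 2045, 2898, 3751, 4605, 5458, 6311, 7164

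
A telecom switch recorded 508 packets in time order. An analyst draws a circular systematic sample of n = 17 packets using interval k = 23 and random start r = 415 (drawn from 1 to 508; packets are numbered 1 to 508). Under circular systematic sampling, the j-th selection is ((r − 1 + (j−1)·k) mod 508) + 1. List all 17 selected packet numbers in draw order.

Selection 1: 415
Selection 2: 415 + 23 = 438
Selection 3: 438 + 23 = 461
Selection 4: 461 + 23 = 484
Selection 5: 484 + 23 = 507
Selection 6: 507 + 23 = 530 → 530 − 508 = 22
Selection 7: 22 + 23 = 45
Selection 8: 45 + 23 = 68
Selection 9: 68 + 23 = 91
Selection 10: 91 + 23 = 114
Selection 11: 114 + 23 = 137
Selection 12: 137 + 23 = 160
Selection 13: 160 + 23 = 183
Selection 14: 183 + 23 = 206
Selection 15: 206 + 23 = 229
Selection 16: 229 + 23 = 252
Selection 17: 252 + 23 = 275

415, 438, 461, 484, 507, 22, 45, 68, 91, 114, 137, 160, 183, 206, 229, 252, 275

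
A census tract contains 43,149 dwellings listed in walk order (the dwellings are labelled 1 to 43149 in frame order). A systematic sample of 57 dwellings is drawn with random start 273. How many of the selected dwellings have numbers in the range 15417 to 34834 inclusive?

k = 43149/57 = 757
First selection ≥ 15417: 273 + ⌈(15417−273)/757⌉·757 = 273 + 21×757 = 16170
Last selection ≤ 34834: 273 + ⌊(34834−273)/757⌋·757 = 273 + 45×757 = 34338
Count = 45 − 21 + 1 = 25

25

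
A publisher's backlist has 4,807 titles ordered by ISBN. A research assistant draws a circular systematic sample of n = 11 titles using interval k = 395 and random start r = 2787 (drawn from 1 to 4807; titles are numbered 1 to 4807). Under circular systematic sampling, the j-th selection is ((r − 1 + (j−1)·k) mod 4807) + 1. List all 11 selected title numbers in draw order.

2787, 3182, 3577, 3972, 4367, 4762, 350, 745, 1140, 1535, 1930

Selection 1: 2787
Selection 2: 2787 + 395 = 3182
Selection 3: 3182 + 395 = 3577
Selection 4: 3577 + 395 = 3972
Selection 5: 3972 + 395 = 4367
Selection 6: 4367 + 395 = 4762
Selection 7: 4762 + 395 = 5157 → 5157 − 4807 = 350
Selection 8: 350 + 395 = 745
Selection 9: 745 + 395 = 1140
Selection 10: 1140 + 395 = 1535
Selection 11: 1535 + 395 = 1930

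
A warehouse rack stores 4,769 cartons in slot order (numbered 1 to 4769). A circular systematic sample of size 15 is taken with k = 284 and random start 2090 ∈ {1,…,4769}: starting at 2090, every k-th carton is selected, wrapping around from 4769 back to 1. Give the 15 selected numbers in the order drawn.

Selection 1: 2090
Selection 2: 2090 + 284 = 2374
Selection 3: 2374 + 284 = 2658
Selection 4: 2658 + 284 = 2942
Selection 5: 2942 + 284 = 3226
Selection 6: 3226 + 284 = 3510
Selection 7: 3510 + 284 = 3794
Selection 8: 3794 + 284 = 4078
Selection 9: 4078 + 284 = 4362
Selection 10: 4362 + 284 = 4646
Selection 11: 4646 + 284 = 4930 → 4930 − 4769 = 161
Selection 12: 161 + 284 = 445
Selection 13: 445 + 284 = 729
Selection 14: 729 + 284 = 1013
Selection 15: 1013 + 284 = 1297

2090, 2374, 2658, 2942, 3226, 3510, 3794, 4078, 4362, 4646, 161, 445, 729, 1013, 1297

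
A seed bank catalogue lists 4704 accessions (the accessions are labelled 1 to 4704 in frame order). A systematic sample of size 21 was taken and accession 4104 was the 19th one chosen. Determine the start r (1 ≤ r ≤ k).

72

k = 4704/21 = 224
r = 4104 − (19−1)×224 = 4104 − 4032 = 72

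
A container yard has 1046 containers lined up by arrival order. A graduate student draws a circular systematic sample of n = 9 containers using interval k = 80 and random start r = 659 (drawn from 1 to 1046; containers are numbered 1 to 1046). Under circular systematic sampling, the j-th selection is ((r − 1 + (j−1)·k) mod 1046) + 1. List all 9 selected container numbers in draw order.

659, 739, 819, 899, 979, 13, 93, 173, 253

Selection 1: 659
Selection 2: 659 + 80 = 739
Selection 3: 739 + 80 = 819
Selection 4: 819 + 80 = 899
Selection 5: 899 + 80 = 979
Selection 6: 979 + 80 = 1059 → 1059 − 1046 = 13
Selection 7: 13 + 80 = 93
Selection 8: 93 + 80 = 173
Selection 9: 173 + 80 = 253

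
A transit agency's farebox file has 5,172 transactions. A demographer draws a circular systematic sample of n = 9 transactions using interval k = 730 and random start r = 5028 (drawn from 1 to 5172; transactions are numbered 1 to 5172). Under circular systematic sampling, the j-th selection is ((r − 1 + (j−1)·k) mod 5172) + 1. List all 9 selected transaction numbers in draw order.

5028, 586, 1316, 2046, 2776, 3506, 4236, 4966, 524

Selection 1: 5028
Selection 2: 5028 + 730 = 5758 → 5758 − 5172 = 586
Selection 3: 586 + 730 = 1316
Selection 4: 1316 + 730 = 2046
Selection 5: 2046 + 730 = 2776
Selection 6: 2776 + 730 = 3506
Selection 7: 3506 + 730 = 4236
Selection 8: 4236 + 730 = 4966
Selection 9: 4966 + 730 = 5696 → 5696 − 5172 = 524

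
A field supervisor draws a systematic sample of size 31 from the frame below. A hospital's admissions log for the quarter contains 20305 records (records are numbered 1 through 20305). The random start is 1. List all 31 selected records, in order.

1, 656, 1311, 1966, 2621, 3276, 3931, 4586, 5241, 5896, 6551, 7206, 7861, 8516, 9171, 9826, 10481, 11136, 11791, 12446, 13101, 13756, 14411, 15066, 15721, 16376, 17031, 17686, 18341, 18996, 19651

k = N/n = 20305/31 = 655
record 1: 1
record 2: 1 + 655 = 656
record 3: 656 + 655 = 1311
record 4: 1311 + 655 = 1966
record 5: 1966 + 655 = 2621
record 6: 2621 + 655 = 3276
record 7: 3276 + 655 = 3931
record 8: 3931 + 655 = 4586
record 9: 4586 + 655 = 5241
record 10: 5241 + 655 = 5896
record 11: 5896 + 655 = 6551
record 12: 6551 + 655 = 7206
record 13: 7206 + 655 = 7861
record 14: 7861 + 655 = 8516
record 15: 8516 + 655 = 9171
record 16: 9171 + 655 = 9826
record 17: 9826 + 655 = 10481
record 18: 10481 + 655 = 11136
record 19: 11136 + 655 = 11791
record 20: 11791 + 655 = 12446
record 21: 12446 + 655 = 13101
record 22: 13101 + 655 = 13756
record 23: 13756 + 655 = 14411
record 24: 14411 + 655 = 15066
record 25: 15066 + 655 = 15721
record 26: 15721 + 655 = 16376
record 27: 16376 + 655 = 17031
record 28: 17031 + 655 = 17686
record 29: 17686 + 655 = 18341
record 30: 18341 + 655 = 18996
record 31: 18996 + 655 = 19651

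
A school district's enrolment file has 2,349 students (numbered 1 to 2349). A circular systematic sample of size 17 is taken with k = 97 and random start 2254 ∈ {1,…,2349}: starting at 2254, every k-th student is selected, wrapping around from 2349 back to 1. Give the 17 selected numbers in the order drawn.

Selection 1: 2254
Selection 2: 2254 + 97 = 2351 → 2351 − 2349 = 2
Selection 3: 2 + 97 = 99
Selection 4: 99 + 97 = 196
Selection 5: 196 + 97 = 293
Selection 6: 293 + 97 = 390
Selection 7: 390 + 97 = 487
Selection 8: 487 + 97 = 584
Selection 9: 584 + 97 = 681
Selection 10: 681 + 97 = 778
Selection 11: 778 + 97 = 875
Selection 12: 875 + 97 = 972
Selection 13: 972 + 97 = 1069
Selection 14: 1069 + 97 = 1166
Selection 15: 1166 + 97 = 1263
Selection 16: 1263 + 97 = 1360
Selection 17: 1360 + 97 = 1457

2254, 2, 99, 196, 293, 390, 487, 584, 681, 778, 875, 972, 1069, 1166, 1263, 1360, 1457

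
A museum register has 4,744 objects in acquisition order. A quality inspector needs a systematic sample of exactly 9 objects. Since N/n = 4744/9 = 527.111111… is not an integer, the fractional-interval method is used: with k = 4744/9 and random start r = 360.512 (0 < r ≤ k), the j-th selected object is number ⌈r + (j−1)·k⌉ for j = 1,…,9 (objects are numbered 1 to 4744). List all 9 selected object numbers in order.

j=1: r + 0k = 360.512 → ⌈·⌉ = 361
j=2: r + 1k = 887.623111… → ⌈·⌉ = 888
j=3: r + 2k = 1414.734222… → ⌈·⌉ = 1415
j=4: r + 3k = 1941.845333… → ⌈·⌉ = 1942
j=5: r + 4k = 2468.956444… → ⌈·⌉ = 2469
j=6: r + 5k = 2996.067555… → ⌈·⌉ = 2997
j=7: r + 6k = 3523.178666… → ⌈·⌉ = 3524
j=8: r + 7k = 4050.289777… → ⌈·⌉ = 4051
j=9: r + 8k = 4577.400888… → ⌈·⌉ = 4578

361, 888, 1415, 1942, 2469, 2997, 3524, 4051, 4578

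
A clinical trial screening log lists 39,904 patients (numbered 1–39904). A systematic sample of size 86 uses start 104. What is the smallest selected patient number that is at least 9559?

9848

k = 39904/86 = 464
Steps past start: ⌈(9559 − 104)/464⌉ = ⌈9455/464⌉ = 21
Selected patient: 104 + 21×464 = 9848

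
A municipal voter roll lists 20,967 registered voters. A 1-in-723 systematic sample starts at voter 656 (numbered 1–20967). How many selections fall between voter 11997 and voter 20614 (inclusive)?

12

k = 723
First selection ≥ 11997: 656 + ⌈(11997−656)/723⌉·723 = 656 + 16×723 = 12224
Last selection ≤ 20614: 656 + ⌊(20614−656)/723⌋·723 = 656 + 27×723 = 20177
Count = 27 − 16 + 1 = 12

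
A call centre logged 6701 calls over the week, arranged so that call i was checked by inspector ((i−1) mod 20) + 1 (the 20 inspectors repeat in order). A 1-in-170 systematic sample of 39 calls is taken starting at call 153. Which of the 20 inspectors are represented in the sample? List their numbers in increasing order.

3, 13

Consecutive selections differ by k = 170, so their inspector numbers differ by 170 mod 20 = 10.
gcd(170, 20) = 10, so the sample visits 20/10 = 2 distinct residues mod 20.
Start 153 is inspector 13; the inspectors hit are 3, 13.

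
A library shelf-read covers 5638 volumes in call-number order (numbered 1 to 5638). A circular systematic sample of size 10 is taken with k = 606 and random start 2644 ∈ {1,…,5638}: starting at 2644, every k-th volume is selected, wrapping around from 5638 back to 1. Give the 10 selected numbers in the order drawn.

Selection 1: 2644
Selection 2: 2644 + 606 = 3250
Selection 3: 3250 + 606 = 3856
Selection 4: 3856 + 606 = 4462
Selection 5: 4462 + 606 = 5068
Selection 6: 5068 + 606 = 5674 → 5674 − 5638 = 36
Selection 7: 36 + 606 = 642
Selection 8: 642 + 606 = 1248
Selection 9: 1248 + 606 = 1854
Selection 10: 1854 + 606 = 2460

2644, 3250, 3856, 4462, 5068, 36, 642, 1248, 1854, 2460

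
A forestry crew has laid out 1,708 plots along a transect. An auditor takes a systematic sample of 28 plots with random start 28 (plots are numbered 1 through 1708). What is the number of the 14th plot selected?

k = 1708/28 = 61
14th selection = r + (14−1)·k = 28 + 13×61 = 28 + 793 = 821

821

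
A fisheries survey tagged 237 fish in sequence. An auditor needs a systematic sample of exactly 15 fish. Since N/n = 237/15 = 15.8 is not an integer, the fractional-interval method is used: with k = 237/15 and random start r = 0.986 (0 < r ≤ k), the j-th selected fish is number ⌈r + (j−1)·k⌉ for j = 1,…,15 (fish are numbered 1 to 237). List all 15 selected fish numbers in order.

j=1: r + 0k = 0.986 → ⌈·⌉ = 1
j=2: r + 1k = 16.786 → ⌈·⌉ = 17
j=3: r + 2k = 32.586 → ⌈·⌉ = 33
j=4: r + 3k = 48.386 → ⌈·⌉ = 49
j=5: r + 4k = 64.186 → ⌈·⌉ = 65
j=6: r + 5k = 79.986 → ⌈·⌉ = 80
j=7: r + 6k = 95.786 → ⌈·⌉ = 96
j=8: r + 7k = 111.586 → ⌈·⌉ = 112
j=9: r + 8k = 127.386 → ⌈·⌉ = 128
j=10: r + 9k = 143.186 → ⌈·⌉ = 144
j=11: r + 10k = 158.986 → ⌈·⌉ = 159
j=12: r + 11k = 174.786 → ⌈·⌉ = 175
j=13: r + 12k = 190.586 → ⌈·⌉ = 191
j=14: r + 13k = 206.386 → ⌈·⌉ = 207
j=15: r + 14k = 222.186 → ⌈·⌉ = 223

1, 17, 33, 49, 65, 80, 96, 112, 128, 144, 159, 175, 191, 207, 223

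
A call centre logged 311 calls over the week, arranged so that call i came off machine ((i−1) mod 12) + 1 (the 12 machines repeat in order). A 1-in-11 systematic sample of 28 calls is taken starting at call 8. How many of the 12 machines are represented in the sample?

Consecutive selections differ by k = 11, so their machine numbers differ by 11 mod 12 = 11.
gcd(11, 12) = 1, so the sample visits 12/1 = 12 distinct residues mod 12.
Start 8 is machine 8; the machines hit are 1, 2, 3, 4, 5, 6, 7, 8, 9, 10, 11, 12.

12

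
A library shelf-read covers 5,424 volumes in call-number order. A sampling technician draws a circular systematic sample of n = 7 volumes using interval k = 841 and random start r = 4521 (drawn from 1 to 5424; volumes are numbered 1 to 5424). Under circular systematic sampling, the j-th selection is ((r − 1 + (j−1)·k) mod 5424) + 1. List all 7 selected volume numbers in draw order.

4521, 5362, 779, 1620, 2461, 3302, 4143

Selection 1: 4521
Selection 2: 4521 + 841 = 5362
Selection 3: 5362 + 841 = 6203 → 6203 − 5424 = 779
Selection 4: 779 + 841 = 1620
Selection 5: 1620 + 841 = 2461
Selection 6: 2461 + 841 = 3302
Selection 7: 3302 + 841 = 4143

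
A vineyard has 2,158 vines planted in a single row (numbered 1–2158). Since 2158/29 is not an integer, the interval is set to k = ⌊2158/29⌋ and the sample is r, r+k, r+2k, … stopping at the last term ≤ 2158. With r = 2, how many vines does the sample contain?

30

k = ⌊2158/29⌋ = 74
Achieved size = ⌊(2158 − 2)/74⌋ + 1 = ⌊2156/74⌋ + 1 = 29 + 1 = 30
(last selection: 2 + 29×74 = 2148 ≤ 2158; next would be 2222 > 2158)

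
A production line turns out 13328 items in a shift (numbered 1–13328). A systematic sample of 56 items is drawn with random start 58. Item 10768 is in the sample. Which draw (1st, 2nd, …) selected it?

k = 13328/56 = 238
position = (10768 − 58)/238 + 1 = 10710/238 + 1 = 45 + 1 = 46

46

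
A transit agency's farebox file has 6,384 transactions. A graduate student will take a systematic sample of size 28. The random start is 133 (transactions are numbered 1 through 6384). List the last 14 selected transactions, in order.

k = N/n = 6384/28 = 228
15th selection = 133 + 14×228 = 3325
16th: 3325 + 228 = 3553
17th: 3553 + 228 = 3781
18th: 3781 + 228 = 4009
19th: 4009 + 228 = 4237
20th: 4237 + 228 = 4465
21st: 4465 + 228 = 4693
22nd: 4693 + 228 = 4921
23rd: 4921 + 228 = 5149
24th: 5149 + 228 = 5377
25th: 5377 + 228 = 5605
26th: 5605 + 228 = 5833
27th: 5833 + 228 = 6061
28th: 6061 + 228 = 6289

3325, 3553, 3781, 4009, 4237, 4465, 4693, 4921, 5149, 5377, 5605, 5833, 6061, 6289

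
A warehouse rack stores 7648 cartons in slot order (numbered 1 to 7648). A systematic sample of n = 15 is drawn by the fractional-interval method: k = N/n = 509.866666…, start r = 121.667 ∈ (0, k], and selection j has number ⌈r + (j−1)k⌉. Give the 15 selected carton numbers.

j=1: r + 0k = 121.667 → ⌈·⌉ = 122
j=2: r + 1k = 631.533666… → ⌈·⌉ = 632
j=3: r + 2k = 1141.400333… → ⌈·⌉ = 1142
j=4: r + 3k = 1651.267 → ⌈·⌉ = 1652
j=5: r + 4k = 2161.133666… → ⌈·⌉ = 2162
j=6: r + 5k = 2671.000333… → ⌈·⌉ = 2672
j=7: r + 6k = 3180.867 → ⌈·⌉ = 3181
j=8: r + 7k = 3690.733666… → ⌈·⌉ = 3691
j=9: r + 8k = 4200.600333… → ⌈·⌉ = 4201
j=10: r + 9k = 4710.467 → ⌈·⌉ = 4711
j=11: r + 10k = 5220.333666… → ⌈·⌉ = 5221
j=12: r + 11k = 5730.200333… → ⌈·⌉ = 5731
j=13: r + 12k = 6240.067 → ⌈·⌉ = 6241
j=14: r + 13k = 6749.933666… → ⌈·⌉ = 6750
j=15: r + 14k = 7259.800333… → ⌈·⌉ = 7260

122, 632, 1142, 1652, 2162, 2672, 3181, 3691, 4201, 4711, 5221, 5731, 6241, 6750, 7260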